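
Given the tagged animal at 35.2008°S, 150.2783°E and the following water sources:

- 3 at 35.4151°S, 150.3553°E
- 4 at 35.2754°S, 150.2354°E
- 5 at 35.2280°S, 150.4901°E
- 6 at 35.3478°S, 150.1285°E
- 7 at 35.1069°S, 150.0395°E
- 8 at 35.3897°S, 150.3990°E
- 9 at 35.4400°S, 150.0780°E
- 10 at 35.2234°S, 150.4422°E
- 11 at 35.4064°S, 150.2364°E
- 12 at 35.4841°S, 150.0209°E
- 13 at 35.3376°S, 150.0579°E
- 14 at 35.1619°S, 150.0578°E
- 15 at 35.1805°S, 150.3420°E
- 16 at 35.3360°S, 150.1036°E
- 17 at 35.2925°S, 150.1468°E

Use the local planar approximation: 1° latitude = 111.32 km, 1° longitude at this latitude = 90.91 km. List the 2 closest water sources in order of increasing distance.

Distances from 35.2008°S, 150.2783°E:
3: 24.8617 km
4: 9.1747 km
5: 19.4914 km
6: 21.2894 km
7: 24.0948 km
8: 23.7191 km
9: 32.2586 km
10: 15.1111 km
11: 23.2022 km
12: 39.2702 km
13: 25.1669 km
14: 20.5081 km
15: 6.2163 km
16: 21.8804 km
17: 15.7200 km
Sorted: 15 (6.2163 km) < 4 (9.1747 km) < 10 (15.1111 km) < 17 (15.7200 km) < …

15, 4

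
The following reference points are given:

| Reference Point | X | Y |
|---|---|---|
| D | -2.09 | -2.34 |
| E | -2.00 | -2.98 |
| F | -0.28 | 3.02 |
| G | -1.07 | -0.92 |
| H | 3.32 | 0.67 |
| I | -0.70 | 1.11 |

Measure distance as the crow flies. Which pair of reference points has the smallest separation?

Pairwise distances:
D–E: 0.65
D–F: 5.66
D–G: 1.75
D–H: 6.19
D–I: 3.72
E–F: 6.24
E–G: 2.26
E–H: 6.45
E–I: 4.29
F–G: 4.02
F–H: 4.30
F–I: 1.96
G–H: 4.67
G–I: 2.06
H–I: 4.04
Closest pair: D–E at 0.65.

D and E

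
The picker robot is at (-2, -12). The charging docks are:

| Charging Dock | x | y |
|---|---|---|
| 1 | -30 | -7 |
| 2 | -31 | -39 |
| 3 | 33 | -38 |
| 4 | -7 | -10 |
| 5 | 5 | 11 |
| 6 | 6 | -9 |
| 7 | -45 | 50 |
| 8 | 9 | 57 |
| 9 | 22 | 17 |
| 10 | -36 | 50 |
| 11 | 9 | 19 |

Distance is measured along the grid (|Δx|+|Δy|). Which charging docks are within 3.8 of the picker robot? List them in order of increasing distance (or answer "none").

Distances from (-2, -12):
1: |-28| + |5| = 28 + 5 = 33
2: |-29| + |-27| = 29 + 27 = 56
3: |35| + |-26| = 35 + 26 = 61
4: |-5| + |2| = 5 + 2 = 7
5: |7| + |23| = 7 + 23 = 30
6: |8| + |3| = 8 + 3 = 11
7: |-43| + |62| = 43 + 62 = 105
8: |11| + |69| = 11 + 69 = 80
9: |24| + |29| = 24 + 29 = 53
10: |-34| + |62| = 34 + 62 = 96
11: |11| + |31| = 11 + 31 = 42
Threshold 3.8: none within range.

none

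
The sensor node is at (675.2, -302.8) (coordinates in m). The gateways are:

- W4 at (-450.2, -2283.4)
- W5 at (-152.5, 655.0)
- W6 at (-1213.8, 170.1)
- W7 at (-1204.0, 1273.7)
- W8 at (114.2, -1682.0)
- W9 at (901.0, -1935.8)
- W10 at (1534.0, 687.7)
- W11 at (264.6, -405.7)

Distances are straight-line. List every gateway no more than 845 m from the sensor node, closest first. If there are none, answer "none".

Distances from (675.2, -302.8):
W4: 2278.0 m
W5: 1265.9 m
W6: 1947.3 m
W7: 2452.9 m
W8: 1488.9 m
W9: 1648.5 m
W10: 1311.0 m
W11: 423.3 m
Threshold 845 m: W11 (423.3 m) is within range.

W11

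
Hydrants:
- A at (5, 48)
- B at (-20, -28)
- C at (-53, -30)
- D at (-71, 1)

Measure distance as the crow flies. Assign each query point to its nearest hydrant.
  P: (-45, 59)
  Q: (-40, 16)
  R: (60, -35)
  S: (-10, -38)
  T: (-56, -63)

P→A; Q→D; R→B; S→B; T→C

P at (-45, 59):
  A: 51.2
  B: 90.5
  C: 89.4
  D: 63.6
  → nearest: A (51.2)
Q at (-40, 16):
  A: 55.2
  B: 48.3
  C: 47.8
  D: 34.4
  → nearest: D (34.4)
R at (60, -35):
  A: 99.6
  B: 80.3
  C: 113.1
  D: 135.9
  → nearest: B (80.3)
S at (-10, -38):
  A: 87.3
  B: 14.1
  C: 43.7
  D: 72.4
  → nearest: B (14.1)
T at (-56, -63):
  A: 126.7
  B: 50.2
  C: 33.1
  D: 65.7
  → nearest: C (33.1)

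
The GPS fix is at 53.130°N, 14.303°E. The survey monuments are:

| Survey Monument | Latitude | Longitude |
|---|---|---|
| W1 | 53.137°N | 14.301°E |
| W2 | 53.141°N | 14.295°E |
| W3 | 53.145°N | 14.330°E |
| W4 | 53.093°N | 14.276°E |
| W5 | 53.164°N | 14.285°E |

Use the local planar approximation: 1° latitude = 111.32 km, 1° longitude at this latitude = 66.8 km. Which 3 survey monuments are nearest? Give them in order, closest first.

W1, W2, W3

Distances from 53.130°N, 14.303°E:
W1: √((0.007·111.32)² + (-0.002·66.8)²) = √(0.60721 + 0.01785) = 0.791 km
W2: √((0.011·111.32)² + (-0.008·66.8)²) = √(1.49945 + 0.28558) = 1.336 km
W3: √((0.015·111.32)² + (0.027·66.8)²) = √(2.78823 + 3.25297) = 2.458 km
W4: √((-0.037·111.32)² + (-0.027·66.8)²) = √(16.96484 + 3.25297) = 4.496 km
W5: √((0.034·111.32)² + (-0.018·66.8)²) = √(14.32532 + 1.44577) = 3.971 km
Sorted: W1 (0.791 km) < W2 (1.336 km) < W3 (2.458 km) < W5 (3.971 km) < W4 (4.496 km)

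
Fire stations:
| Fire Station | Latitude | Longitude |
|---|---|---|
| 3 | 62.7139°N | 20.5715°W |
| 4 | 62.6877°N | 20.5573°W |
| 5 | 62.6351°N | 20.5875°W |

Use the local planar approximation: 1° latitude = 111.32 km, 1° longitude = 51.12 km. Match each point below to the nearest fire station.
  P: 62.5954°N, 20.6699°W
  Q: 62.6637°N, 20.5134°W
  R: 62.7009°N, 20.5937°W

P at 62.5954°N, 20.6699°W:
  3: 14.1180 km
  4: 11.7773 km
  5: 6.1053 km
  → nearest: 5 (6.1053 km)
Q at 62.6637°N, 20.5134°W:
  3: 6.3285 km
  4: 3.4891 km
  5: 4.9482 km
  → nearest: 4 (3.4891 km)
R at 62.7009°N, 20.5937°W:
  3: 1.8391 km
  4: 2.3710 km
  5: 7.3317 km
  → nearest: 3 (1.8391 km)

P→5; Q→4; R→3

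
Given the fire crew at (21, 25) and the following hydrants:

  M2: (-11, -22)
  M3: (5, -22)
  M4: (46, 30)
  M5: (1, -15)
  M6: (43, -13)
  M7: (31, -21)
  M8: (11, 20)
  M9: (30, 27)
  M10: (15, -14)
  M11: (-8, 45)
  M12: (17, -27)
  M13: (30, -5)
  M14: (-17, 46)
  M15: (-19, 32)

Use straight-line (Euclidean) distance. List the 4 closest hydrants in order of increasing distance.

Distances from (21, 25):
M2: √((-32)² + (-47)²) = √(1024.000 + 2209.000) = 56.9
M3: √((-16)² + (-47)²) = √(256.000 + 2209.000) = 49.6
M4: √((25)² + (5)²) = √(625.000 + 25.000) = 25.5
M5: √((-20)² + (-40)²) = √(400.000 + 1600.000) = 44.7
M6: √((22)² + (-38)²) = √(484.000 + 1444.000) = 43.9
M7: √((10)² + (-46)²) = √(100.000 + 2116.000) = 47.1
M8: √((-10)² + (-5)²) = √(100.000 + 25.000) = 11.2
M9: √((9)² + (2)²) = √(81.000 + 4.000) = 9.2
M10: √((-6)² + (-39)²) = √(36.000 + 1521.000) = 39.5
M11: √((-29)² + (20)²) = √(841.000 + 400.000) = 35.2
M12: √((-4)² + (-52)²) = √(16.000 + 2704.000) = 52.2
M13: √((9)² + (-30)²) = √(81.000 + 900.000) = 31.3
M14: √((-38)² + (21)²) = √(1444.000 + 441.000) = 43.4
M15: √((-40)² + (7)²) = √(1600.000 + 49.000) = 40.6
Sorted: M9 (9.2) < M8 (11.2) < M4 (25.5) < M13 (31.3) < M11 (35.2) < M10 (39.5) < …

M9, M8, M4, M13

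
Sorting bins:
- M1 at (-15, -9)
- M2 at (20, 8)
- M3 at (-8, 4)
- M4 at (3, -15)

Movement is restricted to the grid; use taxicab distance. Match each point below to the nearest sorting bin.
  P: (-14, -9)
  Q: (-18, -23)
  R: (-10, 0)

P at (-14, -9):
  M1: |-1| + |0| = 1 + 0 = 1
  M2: |34| + |17| = 34 + 17 = 51
  M3: |6| + |13| = 6 + 13 = 19
  M4: |17| + |-6| = 17 + 6 = 23
  → nearest: M1 (1)
Q at (-18, -23):
  M1: |3| + |14| = 3 + 14 = 17
  M2: |38| + |31| = 38 + 31 = 69
  M3: |10| + |27| = 10 + 27 = 37
  M4: |21| + |8| = 21 + 8 = 29
  → nearest: M1 (17)
R at (-10, 0):
  M1: |-5| + |-9| = 5 + 9 = 14
  M2: |30| + |8| = 30 + 8 = 38
  M3: |2| + |4| = 2 + 4 = 6
  M4: |13| + |-15| = 13 + 15 = 28
  → nearest: M3 (6)

P→M1; Q→M1; R→M3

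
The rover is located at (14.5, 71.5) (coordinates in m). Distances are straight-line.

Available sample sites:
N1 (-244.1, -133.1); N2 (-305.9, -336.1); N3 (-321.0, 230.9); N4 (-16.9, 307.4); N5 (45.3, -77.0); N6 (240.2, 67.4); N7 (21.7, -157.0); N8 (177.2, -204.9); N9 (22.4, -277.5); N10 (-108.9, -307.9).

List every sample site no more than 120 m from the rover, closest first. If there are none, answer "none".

none

Distances from (14.5, 71.5):
N1: √((-258.6)² + (-204.6)²) = √(66873.960 + 41861.160) = 329.8 m
N2: √((-320.4)² + (-407.6)²) = √(102656.160 + 166137.760) = 518.5 m
N3: √((-335.5)² + (159.4)²) = √(112560.250 + 25408.360) = 371.4 m
N4: √((-31.4)² + (235.9)²) = √(985.960 + 55648.810) = 238.0 m
N5: √((30.8)² + (-148.5)²) = √(948.640 + 22052.250) = 151.7 m
N6: √((225.7)² + (-4.1)²) = √(50940.490 + 16.810) = 225.7 m
N7: √((7.2)² + (-228.5)²) = √(51.840 + 52212.250) = 228.6 m
N8: √((162.7)² + (-276.4)²) = √(26471.290 + 76396.960) = 320.7 m
N9: √((7.9)² + (-349.0)²) = √(62.410 + 121801.000) = 349.1 m
N10: √((-123.4)² + (-379.4)²) = √(15227.560 + 143944.360) = 399.0 m
Threshold 120 m: none within range.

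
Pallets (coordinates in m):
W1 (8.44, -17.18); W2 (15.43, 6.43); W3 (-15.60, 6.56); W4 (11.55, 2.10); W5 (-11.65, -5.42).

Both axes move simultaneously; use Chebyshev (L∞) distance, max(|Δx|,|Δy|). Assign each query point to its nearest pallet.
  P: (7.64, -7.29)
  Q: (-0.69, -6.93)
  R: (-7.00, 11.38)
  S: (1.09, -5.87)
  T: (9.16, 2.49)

P→W4; Q→W1; R→W3; S→W4; T→W4

P at (7.64, -7.29):
  W1: max(|0.80|, |-9.89|) = 9.89 m
  W2: max(|7.79|, |13.72|) = 13.72 m
  W3: max(|-23.24|, |13.85|) = 23.24 m
  W4: max(|3.91|, |9.39|) = 9.39 m
  W5: max(|-19.29|, |1.87|) = 19.29 m
  → nearest: W4 (9.39 m)
Q at (-0.69, -6.93):
  W1: max(|9.13|, |-10.25|) = 10.25 m
  W2: max(|16.12|, |13.36|) = 16.12 m
  W3: max(|-14.91|, |13.49|) = 14.91 m
  W4: max(|12.24|, |9.03|) = 12.24 m
  W5: max(|-10.96|, |1.51|) = 10.96 m
  → nearest: W1 (10.25 m)
R at (-7.00, 11.38):
  W1: max(|15.44|, |-28.56|) = 28.56 m
  W2: max(|22.43|, |-4.95|) = 22.43 m
  W3: max(|-8.60|, |-4.82|) = 8.60 m
  W4: max(|18.55|, |-9.28|) = 18.55 m
  W5: max(|-4.65|, |-16.80|) = 16.80 m
  → nearest: W3 (8.60 m)
S at (1.09, -5.87):
  W1: max(|7.35|, |-11.31|) = 11.31 m
  W2: max(|14.34|, |12.30|) = 14.34 m
  W3: max(|-16.69|, |12.43|) = 16.69 m
  W4: max(|10.46|, |7.97|) = 10.46 m
  W5: max(|-12.74|, |0.45|) = 12.74 m
  → nearest: W4 (10.46 m)
T at (9.16, 2.49):
  W1: max(|-0.72|, |-19.67|) = 19.67 m
  W2: max(|6.27|, |3.94|) = 6.27 m
  W3: max(|-24.76|, |4.07|) = 24.76 m
  W4: max(|2.39|, |-0.39|) = 2.39 m
  W5: max(|-20.81|, |-7.91|) = 20.81 m
  → nearest: W4 (2.39 m)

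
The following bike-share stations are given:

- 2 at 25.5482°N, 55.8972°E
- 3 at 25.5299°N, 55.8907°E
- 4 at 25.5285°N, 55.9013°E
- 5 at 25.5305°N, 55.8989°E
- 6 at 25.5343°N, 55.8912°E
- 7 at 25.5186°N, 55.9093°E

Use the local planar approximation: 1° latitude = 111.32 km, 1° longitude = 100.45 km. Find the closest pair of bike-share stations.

Pairwise distances:
4–5: 0.3282 km
3–6: 0.4924 km
3–5: 0.8264 km
5–6: 0.8816 km
3–4: 1.0761 km
4–6: 1.2026 km
4–7: 1.3639 km
2–6: 1.6606 km
5–7: 1.6871 km
2–5: 1.9777 km
2–3: 2.1392 km
2–4: 2.2313 km
3–7: 2.2524 km
6–7: 2.5219 km
2–7: 3.5121 km
Closest pair: 4–5 at 0.3282 km.

4 and 5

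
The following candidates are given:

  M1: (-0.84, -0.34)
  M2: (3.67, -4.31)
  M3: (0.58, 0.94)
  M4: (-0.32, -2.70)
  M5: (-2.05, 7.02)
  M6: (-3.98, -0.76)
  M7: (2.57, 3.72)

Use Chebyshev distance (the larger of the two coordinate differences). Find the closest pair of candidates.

Pairwise distances:
M1–M2: 4.51
M1–M3: 1.42
M1–M4: 2.36
M1–M5: 7.36
M1–M6: 3.14
M1–M7: 4.06
M2–M3: 5.25
M2–M4: 3.99
M2–M5: 11.33
M2–M6: 7.65
M2–M7: 8.03
M3–M4: 3.64
M3–M5: 6.08
M3–M6: 4.56
M3–M7: 2.78
M4–M5: 9.72
M4–M6: 3.66
M4–M7: 6.42
M5–M6: 7.78
M5–M7: 4.62
M6–M7: 6.55
Closest pair: M1–M3 at 1.42.

M1 and M3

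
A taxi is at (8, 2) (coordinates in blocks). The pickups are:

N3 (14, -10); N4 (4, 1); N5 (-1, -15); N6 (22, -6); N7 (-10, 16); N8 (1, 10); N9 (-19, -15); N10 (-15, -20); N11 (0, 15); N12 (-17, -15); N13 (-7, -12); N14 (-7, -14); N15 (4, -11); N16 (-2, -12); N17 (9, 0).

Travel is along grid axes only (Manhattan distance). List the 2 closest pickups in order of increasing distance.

N17, N4

Distances from (8, 2):
N3: |6| + |-12| = 6 + 12 = 18 blocks
N4: |-4| + |-1| = 4 + 1 = 5 blocks
N5: |-9| + |-17| = 9 + 17 = 26 blocks
N6: |14| + |-8| = 14 + 8 = 22 blocks
N7: |-18| + |14| = 18 + 14 = 32 blocks
N8: |-7| + |8| = 7 + 8 = 15 blocks
N9: |-27| + |-17| = 27 + 17 = 44 blocks
N10: |-23| + |-22| = 23 + 22 = 45 blocks
N11: |-8| + |13| = 8 + 13 = 21 blocks
N12: |-25| + |-17| = 25 + 17 = 42 blocks
N13: |-15| + |-14| = 15 + 14 = 29 blocks
N14: |-15| + |-16| = 15 + 16 = 31 blocks
N15: |-4| + |-13| = 4 + 13 = 17 blocks
N16: |-10| + |-14| = 10 + 14 = 24 blocks
N17: |1| + |-2| = 1 + 2 = 3 blocks
Sorted: N17 (3 blocks) < N4 (5 blocks) < N8 (15 blocks) < N15 (17 blocks) < …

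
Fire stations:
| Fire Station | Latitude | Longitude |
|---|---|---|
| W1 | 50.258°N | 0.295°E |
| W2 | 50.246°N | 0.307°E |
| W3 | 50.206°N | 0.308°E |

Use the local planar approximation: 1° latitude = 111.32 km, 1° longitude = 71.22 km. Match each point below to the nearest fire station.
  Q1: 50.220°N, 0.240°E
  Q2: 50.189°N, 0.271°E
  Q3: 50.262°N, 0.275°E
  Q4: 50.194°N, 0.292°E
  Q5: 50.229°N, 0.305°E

Q1→W3; Q2→W3; Q3→W1; Q4→W3; Q5→W2

Q1 at 50.220°N, 0.240°E:
  W1: √((0.038·111.32)² + (0.055·71.22)²) = √(17.89425 + 15.34367) = 5.765 km
  W2: √((0.026·111.32)² + (0.067·71.22)²) = √(8.37709 + 22.76950) = 5.581 km
  W3: √((-0.014·111.32)² + (0.068·71.22)²) = √(2.42886 + 23.45426) = 5.088 km
  → nearest: W3 (5.088 km)
Q2 at 50.189°N, 0.271°E:
  W1: √((0.069·111.32)² + (0.024·71.22)²) = √(58.99899 + 2.92164) = 7.869 km
  W2: √((0.057·111.32)² + (0.036·71.22)²) = √(40.26207 + 6.57369) = 6.844 km
  W3: √((0.017·111.32)² + (0.037·71.22)²) = √(3.58133 + 6.94396) = 3.244 km
  → nearest: W3 (3.244 km)
Q3 at 50.262°N, 0.275°E:
  W1: √((-0.004·111.32)² + (0.020·71.22)²) = √(0.19827 + 2.02892) = 1.492 km
  W2: √((-0.016·111.32)² + (0.032·71.22)²) = √(3.17239 + 5.19402) = 2.892 km
  W3: √((-0.056·111.32)² + (0.033·71.22)²) = √(38.86176 + 5.52372) = 6.662 km
  → nearest: W1 (1.492 km)
Q4 at 50.194°N, 0.292°E:
  W1: √((0.064·111.32)² + (0.003·71.22)²) = √(50.75822 + 0.04565) = 7.128 km
  W2: √((0.052·111.32)² + (0.015·71.22)²) = √(33.50835 + 1.14126) = 5.886 km
  W3: √((0.012·111.32)² + (0.016·71.22)²) = √(1.78447 + 1.29851) = 1.756 km
  → nearest: W3 (1.756 km)
Q5 at 50.229°N, 0.305°E:
  W1: √((0.029·111.32)² + (-0.010·71.22)²) = √(10.42179 + 0.50723) = 3.306 km
  W2: √((0.017·111.32)² + (0.002·71.22)²) = √(3.58133 + 0.02029) = 1.898 km
  W3: √((-0.023·111.32)² + (0.003·71.22)²) = √(6.55544 + 0.04565) = 2.569 km
  → nearest: W2 (1.898 km)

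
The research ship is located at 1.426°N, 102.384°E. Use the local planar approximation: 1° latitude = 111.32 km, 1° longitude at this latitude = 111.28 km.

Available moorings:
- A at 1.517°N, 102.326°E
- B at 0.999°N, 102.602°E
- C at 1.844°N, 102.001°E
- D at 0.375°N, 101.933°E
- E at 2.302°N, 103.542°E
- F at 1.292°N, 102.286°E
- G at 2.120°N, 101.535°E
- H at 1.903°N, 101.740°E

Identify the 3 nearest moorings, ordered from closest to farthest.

A, F, B

Distances from 1.426°N, 102.384°E:
A: √((0.091·111.32)² + (-0.058·111.28)²) = √(102.61933 + 41.65721) = 12.012 km
B: √((-0.427·111.32)² + (0.218·111.28)²) = √(2259.44693 + 588.50102) = 53.366 km
C: √((0.418·111.32)² + (-0.383·111.28)²) = √(2165.20469 + 1816.48486) = 63.101 km
D: √((-1.051·111.32)² + (-0.451·111.28)²) = √(13688.37289 + 2518.76307) = 127.307 km
E: √((0.876·111.32)² + (1.158·111.28)²) = √(9509.43267 + 16605.47690) = 161.601 km
F: √((-0.134·111.32)² + (-0.098·111.28)²) = √(222.51331 + 118.92862) = 18.478 km
G: √((0.694·111.32)² + (-0.849·111.28)²) = √(5968.50190 + 8925.85062) = 122.042 km
H: √((0.477·111.32)² + (-0.644·111.28)²) = √(2819.57177 + 5135.77476) = 89.193 km
Sorted: A (12.012 km) < F (18.478 km) < B (53.366 km) < C (63.101 km) < H (89.193 km) < …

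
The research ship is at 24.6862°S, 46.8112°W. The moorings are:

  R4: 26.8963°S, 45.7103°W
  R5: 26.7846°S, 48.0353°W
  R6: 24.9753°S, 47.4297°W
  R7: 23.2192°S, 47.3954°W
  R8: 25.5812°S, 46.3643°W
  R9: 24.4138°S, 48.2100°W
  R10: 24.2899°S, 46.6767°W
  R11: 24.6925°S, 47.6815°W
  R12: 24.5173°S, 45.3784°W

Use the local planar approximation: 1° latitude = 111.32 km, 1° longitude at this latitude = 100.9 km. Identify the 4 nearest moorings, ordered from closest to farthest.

R10, R6, R11, R8

Distances from 24.6862°S, 46.8112°W:
R4: 269.9424 km
R5: 264.2371 km
R6: 70.2162 km
R7: 173.6191 km
R8: 109.3605 km
R9: 144.3597 km
R10: 46.1563 km
R11: 87.8161 km
R12: 145.7870 km
Sorted: R10 (46.1563 km) < R6 (70.2162 km) < R11 (87.8161 km) < R8 (109.3605 km) < R9 (144.3597 km) < R12 (145.7870 km) < …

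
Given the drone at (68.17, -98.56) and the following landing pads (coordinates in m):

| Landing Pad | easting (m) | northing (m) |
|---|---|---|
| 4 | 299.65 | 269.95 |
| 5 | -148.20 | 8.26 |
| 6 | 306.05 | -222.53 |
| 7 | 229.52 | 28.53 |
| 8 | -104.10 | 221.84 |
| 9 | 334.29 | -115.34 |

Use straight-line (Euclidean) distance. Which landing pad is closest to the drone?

Distances from (68.17, -98.56):
4: √((231.48)² + (368.51)²) = √(53582.9904 + 135799.6201) = 435.18 m
5: √((-216.37)² + (106.82)²) = √(46815.9769 + 11410.5124) = 241.30 m
6: √((237.88)² + (-123.97)²) = √(56586.8944 + 15368.5609) = 268.25 m
7: √((161.35)² + (127.09)²) = √(26033.8225 + 16151.8681) = 205.39 m
8: √((-172.27)² + (320.40)²) = √(29676.9529 + 102656.1600) = 363.78 m
9: √((266.12)² + (-16.78)²) = √(70819.8544 + 281.5684) = 266.65 m
Minimum: 7 at 205.39 m.

7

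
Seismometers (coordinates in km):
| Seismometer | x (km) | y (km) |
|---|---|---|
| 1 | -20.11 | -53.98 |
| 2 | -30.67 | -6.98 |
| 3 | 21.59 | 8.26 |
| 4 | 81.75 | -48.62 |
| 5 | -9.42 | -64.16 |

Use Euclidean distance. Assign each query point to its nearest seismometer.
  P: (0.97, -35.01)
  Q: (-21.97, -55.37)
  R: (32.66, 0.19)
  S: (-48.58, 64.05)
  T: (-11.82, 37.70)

P at (0.97, -35.01):
  1: 28.36 km
  2: 42.27 km
  3: 47.93 km
  4: 81.92 km
  5: 30.95 km
  → nearest: 1 (28.36 km)
Q at (-21.97, -55.37):
  1: 2.32 km
  2: 49.17 km
  3: 77.11 km
  4: 103.94 km
  5: 15.32 km
  → nearest: 1 (2.32 km)
R at (32.66, 0.19):
  1: 75.62 km
  2: 63.73 km
  3: 13.70 km
  4: 69.23 km
  5: 76.89 km
  → nearest: 3 (13.70 km)
S at (-48.58, 64.05):
  1: 121.42 km
  2: 73.25 km
  3: 89.65 km
  4: 172.28 km
  5: 134.06 km
  → nearest: 2 (73.25 km)
T at (-11.82, 37.70):
  1: 92.05 km
  2: 48.49 km
  3: 44.53 km
  4: 127.30 km
  5: 101.89 km
  → nearest: 3 (44.53 km)

P→1; Q→1; R→3; S→2; T→3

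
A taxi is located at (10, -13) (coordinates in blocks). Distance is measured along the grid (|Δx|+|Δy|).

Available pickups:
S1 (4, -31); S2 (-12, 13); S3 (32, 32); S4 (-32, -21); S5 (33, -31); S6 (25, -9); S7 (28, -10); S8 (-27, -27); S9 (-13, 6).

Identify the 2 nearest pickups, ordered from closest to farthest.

S6, S7

Distances from (10, -13):
S1: |-6| + |-18| = 6 + 18 = 24 blocks
S2: |-22| + |26| = 22 + 26 = 48 blocks
S3: |22| + |45| = 22 + 45 = 67 blocks
S4: |-42| + |-8| = 42 + 8 = 50 blocks
S5: |23| + |-18| = 23 + 18 = 41 blocks
S6: |15| + |4| = 15 + 4 = 19 blocks
S7: |18| + |3| = 18 + 3 = 21 blocks
S8: |-37| + |-14| = 37 + 14 = 51 blocks
S9: |-23| + |19| = 23 + 19 = 42 blocks
Sorted: S6 (19 blocks) < S7 (21 blocks) < S1 (24 blocks) < S5 (41 blocks) < …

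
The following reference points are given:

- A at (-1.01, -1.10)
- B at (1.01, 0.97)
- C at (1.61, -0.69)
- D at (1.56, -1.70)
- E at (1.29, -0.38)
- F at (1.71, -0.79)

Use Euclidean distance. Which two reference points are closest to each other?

C and F

Pairwise distances:
C–F: 0.14
C–E: 0.45
E–F: 0.59
D–F: 0.92
C–D: 1.01
D–E: 1.35
B–E: 1.38
B–C: 1.77
B–F: 1.89
A–E: 2.41
A–D: 2.64
A–C: 2.65
B–D: 2.73
A–F: 2.74
A–B: 2.89
Closest pair: C–F at 0.14.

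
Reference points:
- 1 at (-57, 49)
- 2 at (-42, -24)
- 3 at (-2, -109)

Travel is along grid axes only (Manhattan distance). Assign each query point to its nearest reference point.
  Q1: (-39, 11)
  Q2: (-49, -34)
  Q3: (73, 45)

Q1 at (-39, 11):
  1: |-18| + |38| = 18 + 38 = 56
  2: |-3| + |-35| = 3 + 35 = 38
  3: |37| + |-120| = 37 + 120 = 157
  → nearest: 2 (38)
Q2 at (-49, -34):
  1: |-8| + |83| = 8 + 83 = 91
  2: |7| + |10| = 7 + 10 = 17
  3: |47| + |-75| = 47 + 75 = 122
  → nearest: 2 (17)
Q3 at (73, 45):
  1: |-130| + |4| = 130 + 4 = 134
  2: |-115| + |-69| = 115 + 69 = 184
  3: |-75| + |-154| = 75 + 154 = 229
  → nearest: 1 (134)

Q1→2; Q2→2; Q3→1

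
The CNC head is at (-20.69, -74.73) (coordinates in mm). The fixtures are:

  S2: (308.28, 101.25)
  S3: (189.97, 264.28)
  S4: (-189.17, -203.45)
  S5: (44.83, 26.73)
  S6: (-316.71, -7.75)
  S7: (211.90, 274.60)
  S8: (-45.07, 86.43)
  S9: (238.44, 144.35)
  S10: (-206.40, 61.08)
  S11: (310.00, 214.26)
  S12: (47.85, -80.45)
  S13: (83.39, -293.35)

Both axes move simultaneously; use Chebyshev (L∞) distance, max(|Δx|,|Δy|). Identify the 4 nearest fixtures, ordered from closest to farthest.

S12, S5, S8, S4

Distances from (-20.69, -74.73):
S2: max(|328.97|, |175.98|) = 328.97 mm
S3: max(|210.66|, |339.01|) = 339.01 mm
S4: max(|-168.48|, |-128.72|) = 168.48 mm
S5: max(|65.52|, |101.46|) = 101.46 mm
S6: max(|-296.02|, |66.98|) = 296.02 mm
S7: max(|232.59|, |349.33|) = 349.33 mm
S8: max(|-24.38|, |161.16|) = 161.16 mm
S9: max(|259.13|, |219.08|) = 259.13 mm
S10: max(|-185.71|, |135.81|) = 185.71 mm
S11: max(|330.69|, |288.99|) = 330.69 mm
S12: max(|68.54|, |-5.72|) = 68.54 mm
S13: max(|104.08|, |-218.62|) = 218.62 mm
Sorted: S12 (68.54 mm) < S5 (101.46 mm) < S8 (161.16 mm) < S4 (168.48 mm) < S10 (185.71 mm) < S13 (218.62 mm) < …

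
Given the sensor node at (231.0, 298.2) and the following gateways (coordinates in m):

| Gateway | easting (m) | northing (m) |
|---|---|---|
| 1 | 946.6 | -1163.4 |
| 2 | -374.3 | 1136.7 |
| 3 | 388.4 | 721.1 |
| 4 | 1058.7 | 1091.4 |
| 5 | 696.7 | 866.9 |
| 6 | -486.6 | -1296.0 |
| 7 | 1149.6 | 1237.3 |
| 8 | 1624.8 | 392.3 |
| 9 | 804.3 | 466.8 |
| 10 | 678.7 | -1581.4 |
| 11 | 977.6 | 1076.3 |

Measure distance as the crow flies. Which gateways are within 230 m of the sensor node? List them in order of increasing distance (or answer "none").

none

Distances from (231.0, 298.2):
1: 1627.4 m
2: 1034.2 m
3: 451.2 m
4: 1146.4 m
5: 735.0 m
6: 1748.3 m
7: 1313.7 m
8: 1397.0 m
9: 597.6 m
10: 1932.2 m
11: 1078.4 m
Threshold 230 m: none within range.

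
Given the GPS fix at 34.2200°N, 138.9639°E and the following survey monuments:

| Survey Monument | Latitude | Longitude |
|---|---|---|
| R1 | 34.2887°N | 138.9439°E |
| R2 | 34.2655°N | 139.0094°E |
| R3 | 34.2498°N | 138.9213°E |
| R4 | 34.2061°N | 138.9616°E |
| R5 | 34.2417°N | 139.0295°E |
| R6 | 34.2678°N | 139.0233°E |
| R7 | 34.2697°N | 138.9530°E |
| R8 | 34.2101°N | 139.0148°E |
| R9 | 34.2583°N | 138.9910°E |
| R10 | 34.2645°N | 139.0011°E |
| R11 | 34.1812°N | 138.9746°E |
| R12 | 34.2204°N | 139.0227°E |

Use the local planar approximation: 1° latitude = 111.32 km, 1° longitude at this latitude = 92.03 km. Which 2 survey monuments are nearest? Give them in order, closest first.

R4, R11

Distances from 34.2200°N, 138.9639°E:
R1: 7.8661 km
R2: 6.5718 km
R3: 5.1356 km
R4: 1.5618 km
R5: 6.5025 km
R6: 7.6287 km
R7: 5.6228 km
R8: 4.8122 km
R9: 4.9394 km
R10: 6.0216 km
R11: 4.4300 km
R12: 5.4115 km
Sorted: R4 (1.5618 km) < R11 (4.4300 km) < R8 (4.8122 km) < R9 (4.9394 km) < …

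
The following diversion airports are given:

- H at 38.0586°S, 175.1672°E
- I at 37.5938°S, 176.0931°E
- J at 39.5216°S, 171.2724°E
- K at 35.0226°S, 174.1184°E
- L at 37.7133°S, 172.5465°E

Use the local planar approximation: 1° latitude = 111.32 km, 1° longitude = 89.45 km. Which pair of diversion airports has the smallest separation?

H and I

Pairwise distances:
H–I: 97.6557 km
J–L: 231.3232 km
H–L: 237.5522 km
I–L: 317.5222 km
K–L: 330.8892 km
I–K: 336.3420 km
H–K: 350.7468 km
H–J: 384.5767 km
I–J: 481.6615 km
J–K: 561.8164 km
Closest pair: H–I at 97.6557 km.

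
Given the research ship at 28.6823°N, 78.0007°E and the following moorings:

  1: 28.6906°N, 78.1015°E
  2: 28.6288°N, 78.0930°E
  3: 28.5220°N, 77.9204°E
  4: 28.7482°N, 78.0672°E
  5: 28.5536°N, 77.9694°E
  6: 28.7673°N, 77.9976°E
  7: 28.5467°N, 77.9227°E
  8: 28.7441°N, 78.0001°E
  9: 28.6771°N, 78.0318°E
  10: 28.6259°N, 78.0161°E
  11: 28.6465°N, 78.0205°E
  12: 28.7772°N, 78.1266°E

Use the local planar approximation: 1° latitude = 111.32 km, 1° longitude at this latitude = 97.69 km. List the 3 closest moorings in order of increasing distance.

9, 11, 10

Distances from 28.6823°N, 78.0007°E:
1: √((0.0083·111.32)² + (0.1008·97.69)²) = √(0.853695 + 96.966403) = 9.8904 km
2: √((-0.0535·111.32)² + (0.0923·97.69)²) = √(35.469410 + 81.302448) = 10.8061 km
3: √((-0.1603·111.32)² + (-0.0803·97.69)²) = √(318.429606 + 61.536290) = 19.4927 km
4: √((0.0659·111.32)² + (0.0665·97.69)²) = √(53.816720 + 42.203018) = 9.7990 km
5: √((-0.1287·111.32)² + (-0.0313·97.69)²) = √(205.259605 + 9.349511) = 14.6495 km
6: √((0.0850·111.32)² + (-0.0031·97.69)²) = √(89.533229 + 0.091711) = 9.4670 km
7: √((-0.1356·111.32)² + (-0.0780·97.69)²) = √(227.858783 + 58.061657) = 16.9092 km
8: √((0.0618·111.32)² + (-0.0006·97.69)²) = √(47.328566 + 0.003436) = 6.8798 km
9: √((-0.0052·111.32)² + (0.0311·97.69)²) = √(0.335084 + 9.230410) = 3.0928 km
10: √((-0.0564·111.32)² + (0.0154·97.69)²) = √(39.418909 + 2.263298) = 6.4562 km
11: √((-0.0358·111.32)² + (0.0198·97.69)²) = √(15.882265 + 3.741369) = 4.4299 km
12: √((0.0949·111.32)² + (0.1259·97.69)²) = √(111.603758 + 151.269607) = 16.2134 km
Sorted: 9 (3.0928 km) < 11 (4.4299 km) < 10 (6.4562 km) < 8 (6.8798 km) < 6 (9.4670 km) < …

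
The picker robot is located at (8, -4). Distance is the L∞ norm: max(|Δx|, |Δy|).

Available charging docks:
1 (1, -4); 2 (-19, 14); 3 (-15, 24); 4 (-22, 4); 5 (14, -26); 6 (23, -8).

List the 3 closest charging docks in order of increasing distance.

1, 6, 5

Distances from (8, -4):
1: max(|-7|, |0|) = 7
2: max(|-27|, |18|) = 27
3: max(|-23|, |28|) = 28
4: max(|-30|, |8|) = 30
5: max(|6|, |-22|) = 22
6: max(|15|, |-4|) = 15
Sorted: 1 (7) < 6 (15) < 5 (22) < 2 (27) < 3 (28) < …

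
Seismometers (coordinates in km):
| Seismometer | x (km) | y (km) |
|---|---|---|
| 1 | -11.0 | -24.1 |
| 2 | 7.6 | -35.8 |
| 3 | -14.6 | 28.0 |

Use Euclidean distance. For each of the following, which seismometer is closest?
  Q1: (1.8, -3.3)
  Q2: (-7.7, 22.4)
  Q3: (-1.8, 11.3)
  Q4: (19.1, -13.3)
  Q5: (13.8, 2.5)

Q1→1; Q2→3; Q3→3; Q4→2; Q5→1

Q1 at (1.8, -3.3):
  1: √((-12.8)² + (-20.8)²) = √(163.840 + 432.640) = 24.4 km
  2: √((5.8)² + (-32.5)²) = √(33.640 + 1056.250) = 33.0 km
  3: √((-16.4)² + (31.3)²) = √(268.960 + 979.690) = 35.3 km
  → nearest: 1 (24.4 km)
Q2 at (-7.7, 22.4):
  1: √((-3.3)² + (-46.5)²) = √(10.890 + 2162.250) = 46.6 km
  2: √((15.3)² + (-58.2)²) = √(234.090 + 3387.240) = 60.2 km
  3: √((-6.9)² + (5.6)²) = √(47.610 + 31.360) = 8.9 km
  → nearest: 3 (8.9 km)
Q3 at (-1.8, 11.3):
  1: √((-9.2)² + (-35.4)²) = √(84.640 + 1253.160) = 36.6 km
  2: √((9.4)² + (-47.1)²) = √(88.360 + 2218.410) = 48.0 km
  3: √((-12.8)² + (16.7)²) = √(163.840 + 278.890) = 21.0 km
  → nearest: 3 (21.0 km)
Q4 at (19.1, -13.3):
  1: √((-30.1)² + (-10.8)²) = √(906.010 + 116.640) = 32.0 km
  2: √((-11.5)² + (-22.5)²) = √(132.250 + 506.250) = 25.3 km
  3: √((-33.7)² + (41.3)²) = √(1135.690 + 1705.690) = 53.3 km
  → nearest: 2 (25.3 km)
Q5 at (13.8, 2.5):
  1: √((-24.8)² + (-26.6)²) = √(615.040 + 707.560) = 36.4 km
  2: √((-6.2)² + (-38.3)²) = √(38.440 + 1466.890) = 38.8 km
  3: √((-28.4)² + (25.5)²) = √(806.560 + 650.250) = 38.2 km
  → nearest: 1 (36.4 km)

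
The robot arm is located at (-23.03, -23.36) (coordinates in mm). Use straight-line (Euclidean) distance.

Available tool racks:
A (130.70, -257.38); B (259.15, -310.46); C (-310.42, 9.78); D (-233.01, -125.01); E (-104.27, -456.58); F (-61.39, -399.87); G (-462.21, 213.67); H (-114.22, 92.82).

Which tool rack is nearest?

Distances from (-23.03, -23.36):
A: √((153.73)² + (-234.02)²) = √(23632.9129 + 54765.3604) = 280.00 mm
B: √((282.18)² + (-287.10)²) = √(79625.5524 + 82426.4100) = 402.56 mm
C: √((-287.39)² + (33.14)²) = √(82593.0121 + 1098.2596) = 289.29 mm
D: √((-209.98)² + (-101.65)²) = √(44091.6004 + 10332.7225) = 233.29 mm
E: √((-81.24)² + (-433.22)²) = √(6599.9376 + 187679.5684) = 440.77 mm
F: √((-38.36)² + (-376.51)²) = √(1471.4896 + 141759.7801) = 378.46 mm
G: √((-439.18)² + (237.03)²) = √(192879.0724 + 56183.2209) = 499.06 mm
H: √((-91.19)² + (116.18)²) = √(8315.6161 + 13497.7924) = 147.69 mm
Minimum: H at 147.69 mm.

H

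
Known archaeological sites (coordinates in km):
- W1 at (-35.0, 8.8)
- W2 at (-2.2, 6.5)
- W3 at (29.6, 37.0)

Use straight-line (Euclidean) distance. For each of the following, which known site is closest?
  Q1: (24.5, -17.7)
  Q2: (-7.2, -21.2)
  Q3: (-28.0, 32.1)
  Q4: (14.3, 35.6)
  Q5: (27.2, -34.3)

Q1→W2; Q2→W2; Q3→W1; Q4→W3; Q5→W2

Q1 at (24.5, -17.7):
  W1: 65.1 km
  W2: 36.0 km
  W3: 54.9 km
  → nearest: W2 (36.0 km)
Q2 at (-7.2, -21.2):
  W1: 40.9 km
  W2: 28.1 km
  W3: 68.9 km
  → nearest: W2 (28.1 km)
Q3 at (-28.0, 32.1):
  W1: 24.3 km
  W2: 36.3 km
  W3: 57.8 km
  → nearest: W1 (24.3 km)
Q4 at (14.3, 35.6):
  W1: 56.1 km
  W2: 33.5 km
  W3: 15.4 km
  → nearest: W3 (15.4 km)
Q5 at (27.2, -34.3):
  W1: 75.7 km
  W2: 50.3 km
  W3: 71.3 km
  → nearest: W2 (50.3 km)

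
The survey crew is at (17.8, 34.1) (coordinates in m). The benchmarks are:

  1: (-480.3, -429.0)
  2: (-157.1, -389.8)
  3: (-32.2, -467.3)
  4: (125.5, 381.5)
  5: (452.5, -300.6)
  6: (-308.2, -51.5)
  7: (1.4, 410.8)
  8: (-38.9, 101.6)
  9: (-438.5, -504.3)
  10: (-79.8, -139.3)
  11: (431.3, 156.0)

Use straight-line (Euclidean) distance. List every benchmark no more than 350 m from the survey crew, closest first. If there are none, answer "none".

8, 10, 6

Distances from (17.8, 34.1):
1: √((-498.1)² + (-463.1)²) = √(248103.610 + 214461.610) = 680.1 m
2: √((-174.9)² + (-423.9)²) = √(30590.010 + 179691.210) = 458.6 m
3: √((-50.0)² + (-501.4)²) = √(2500.000 + 251401.960) = 503.9 m
4: √((107.7)² + (347.4)²) = √(11599.290 + 120686.760) = 363.7 m
5: √((434.7)² + (-334.7)²) = √(188964.090 + 112024.090) = 548.6 m
6: √((-326.0)² + (-85.6)²) = √(106276.000 + 7327.360) = 337.1 m
7: √((-16.4)² + (376.7)²) = √(268.960 + 141902.890) = 377.1 m
8: √((-56.7)² + (67.5)²) = √(3214.890 + 4556.250) = 88.2 m
9: √((-456.3)² + (-538.4)²) = √(208209.690 + 289874.560) = 705.8 m
10: √((-97.6)² + (-173.4)²) = √(9525.760 + 30067.560) = 199.0 m
11: √((413.5)² + (121.9)²) = √(170982.250 + 14859.610) = 431.1 m
Threshold 350 m: 8 (88.2 m), 10 (199.0 m), 6 (337.1 m) are within range.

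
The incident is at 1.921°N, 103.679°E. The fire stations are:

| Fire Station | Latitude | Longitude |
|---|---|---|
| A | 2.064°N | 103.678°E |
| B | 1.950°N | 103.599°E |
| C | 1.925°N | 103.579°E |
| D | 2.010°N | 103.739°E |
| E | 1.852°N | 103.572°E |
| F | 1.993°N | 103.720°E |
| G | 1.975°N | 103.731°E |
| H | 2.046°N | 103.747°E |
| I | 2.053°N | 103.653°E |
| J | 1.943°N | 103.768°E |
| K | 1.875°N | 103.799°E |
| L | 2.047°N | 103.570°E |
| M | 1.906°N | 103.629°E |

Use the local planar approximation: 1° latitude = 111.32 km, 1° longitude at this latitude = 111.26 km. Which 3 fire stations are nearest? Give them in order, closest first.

Distances from 1.921°N, 103.679°E:
A: 15.919 km
B: 9.468 km
C: 11.135 km
D: 11.947 km
E: 14.168 km
F: 9.222 km
G: 8.343 km
H: 15.839 km
I: 14.976 km
J: 10.200 km
K: 14.300 km
L: 18.542 km
M: 5.808 km
Sorted: M (5.808 km) < G (8.343 km) < F (9.222 km) < B (9.468 km) < J (10.200 km) < …

M, G, F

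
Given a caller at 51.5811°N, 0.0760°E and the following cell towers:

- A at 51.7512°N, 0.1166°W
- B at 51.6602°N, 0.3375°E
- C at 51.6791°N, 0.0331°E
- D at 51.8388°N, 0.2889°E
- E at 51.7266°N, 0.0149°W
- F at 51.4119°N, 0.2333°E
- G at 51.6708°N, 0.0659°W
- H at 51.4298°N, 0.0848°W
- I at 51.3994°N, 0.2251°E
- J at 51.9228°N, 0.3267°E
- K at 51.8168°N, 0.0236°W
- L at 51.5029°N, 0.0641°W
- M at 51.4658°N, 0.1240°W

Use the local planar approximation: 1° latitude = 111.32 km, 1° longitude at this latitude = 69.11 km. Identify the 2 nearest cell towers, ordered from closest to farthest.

C, L

Distances from 51.5811°N, 0.0760°E:
A: √((0.1701·111.32)² + (-0.1926·69.11)²) = √(358.554372 + 177.171700) = 23.1458 km
B: √((0.0791·111.32)² + (0.2615·69.11)²) = √(77.535280 + 326.606762) = 20.1033 km
C: √((0.0980·111.32)² + (-0.0429·69.11)²) = √(119.014136 + 8.790152) = 11.3051 km
D: √((0.2577·111.32)² + (0.2129·69.11)²) = √(822.953378 + 216.487641) = 32.2404 km
E: √((0.1455·111.32)² + (-0.0909·69.11)²) = √(262.344753 + 39.464768) = 17.3727 km
F: √((-0.1692·111.32)² + (0.1573·69.11)²) = √(354.770184 + 118.178706) = 21.7474 km
G: √((0.0897·111.32)² + (-0.1419·69.11)²) = √(99.708293 + 96.171541) = 13.9957 km
H: √((-0.1513·111.32)² + (-0.1608·69.11)²) = √(283.677082 + 123.496280) = 20.1785 km
I: √((-0.1817·111.32)² + (0.1491·69.11)²) = √(409.125218 + 106.178619) = 22.7003 km
J: √((0.3417·111.32)² + (0.2507·69.11)²) = √(1446.892791 + 300.186014) = 41.7981 km
K: √((0.2357·111.32)² + (-0.0996·69.11)²) = √(688.439151 + 47.380590) = 27.1260 km
L: √((-0.0782·111.32)² + (-0.1401·69.11)²) = √(75.780925 + 93.747146) = 13.0203 km
M: √((-0.1153·111.32)² + (-0.2000·69.11)²) = √(164.742256 + 191.047684) = 18.8624 km
Sorted: C (11.3051 km) < L (13.0203 km) < G (13.9957 km) < E (17.3727 km) < …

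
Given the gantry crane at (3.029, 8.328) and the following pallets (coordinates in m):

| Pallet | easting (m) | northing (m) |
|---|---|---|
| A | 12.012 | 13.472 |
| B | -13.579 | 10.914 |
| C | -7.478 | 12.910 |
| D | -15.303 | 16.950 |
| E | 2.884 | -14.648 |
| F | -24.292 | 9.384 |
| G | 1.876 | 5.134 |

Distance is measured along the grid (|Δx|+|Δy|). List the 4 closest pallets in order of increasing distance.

Distances from (3.029, 8.328):
A: 14.127 m
B: 19.194 m
C: 15.089 m
D: 26.954 m
E: 23.121 m
F: 28.377 m
G: 4.347 m
Sorted: G (4.347 m) < A (14.127 m) < C (15.089 m) < B (19.194 m) < E (23.121 m) < D (26.954 m) < …

G, A, C, B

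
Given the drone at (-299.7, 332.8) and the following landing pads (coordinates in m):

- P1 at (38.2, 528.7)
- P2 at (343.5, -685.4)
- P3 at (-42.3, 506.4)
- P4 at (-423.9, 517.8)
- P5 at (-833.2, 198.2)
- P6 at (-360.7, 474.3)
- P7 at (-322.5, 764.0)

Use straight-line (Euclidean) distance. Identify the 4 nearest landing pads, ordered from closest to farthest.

Distances from (-299.7, 332.8):
P1: 390.6 m
P2: 1204.3 m
P3: 310.5 m
P4: 222.8 m
P5: 550.2 m
P6: 154.1 m
P7: 431.8 m
Sorted: P6 (154.1 m) < P4 (222.8 m) < P3 (310.5 m) < P1 (390.6 m) < P7 (431.8 m) < P5 (550.2 m) < …

P6, P4, P3, P1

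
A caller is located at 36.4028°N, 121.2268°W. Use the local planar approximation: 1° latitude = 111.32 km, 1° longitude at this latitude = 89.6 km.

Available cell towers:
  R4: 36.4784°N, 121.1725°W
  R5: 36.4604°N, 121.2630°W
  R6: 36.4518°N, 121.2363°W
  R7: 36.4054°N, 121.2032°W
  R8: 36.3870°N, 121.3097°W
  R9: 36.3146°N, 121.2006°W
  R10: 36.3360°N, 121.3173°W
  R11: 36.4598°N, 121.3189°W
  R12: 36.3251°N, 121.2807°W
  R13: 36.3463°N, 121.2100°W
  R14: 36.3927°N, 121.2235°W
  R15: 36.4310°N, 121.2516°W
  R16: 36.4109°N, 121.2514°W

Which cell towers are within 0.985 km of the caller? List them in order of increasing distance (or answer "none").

none

Distances from 36.4028°N, 121.2268°W:
R4: √((0.0756·111.32)² + (0.0543·89.6)²) = √(70.825555 + 23.670949) = 9.7209 km
R5: √((0.0576·111.32)² + (-0.0362·89.6)²) = √(41.114154 + 10.520422) = 7.1857 km
R6: √((0.0490·111.32)² + (-0.0095·89.6)²) = √(29.753534 + 0.724541) = 5.5207 km
R7: √((0.0026·111.32)² + (0.0236·89.6)²) = √(0.083771 + 4.471364) = 2.1343 km
R8: √((-0.0158·111.32)² + (-0.0829·89.6)²) = √(3.093574 + 55.172807) = 7.6332 km
R9: √((-0.0882·111.32)² + (0.0262·89.6)²) = √(96.401450 + 5.510850) = 10.0952 km
R10: √((-0.0668·111.32)² + (-0.0905·89.6)²) = √(55.296714 + 65.752637) = 11.0022 km
R11: √((0.0570·111.32)² + (-0.0921·89.6)²) = √(40.262071 + 68.098145) = 10.4096 km
R12: √((-0.0777·111.32)² + (-0.0539·89.6)²) = √(74.814957 + 23.323491) = 9.9065 km
R13: √((-0.0565·111.32)² + (0.0168·89.6)²) = √(39.558817 + 2.265868) = 6.4672 km
R14: √((-0.0101·111.32)² + (0.0033·89.6)²) = √(1.264122 + 0.087427) = 1.1626 km
R15: √((0.0282·111.32)² + (-0.0248·89.6)²) = √(9.854727 + 4.937640) = 3.8461 km
R16: √((0.0081·111.32)² + (-0.0246·89.6)²) = √(0.813048 + 4.858321) = 2.3815 km
Threshold 0.985 km: none within range.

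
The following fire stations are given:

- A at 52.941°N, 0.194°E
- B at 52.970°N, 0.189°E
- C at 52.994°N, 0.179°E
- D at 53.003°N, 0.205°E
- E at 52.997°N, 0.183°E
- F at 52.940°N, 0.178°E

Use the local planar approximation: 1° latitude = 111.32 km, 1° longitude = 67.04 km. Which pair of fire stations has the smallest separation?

C and E

Pairwise distances:
A–B: 3.246 km
A–C: 5.985 km
A–D: 6.941 km
A–E: 6.277 km
A–F: 1.078 km
B–C: 2.755 km
B–D: 3.827 km
B–E: 3.032 km
B–F: 3.420 km
C–D: 2.010 km
C–E: 0.428 km
C–F: 6.012 km
D–E: 1.619 km
D–F: 7.243 km
E–F: 6.354 km
Closest pair: C–E at 0.428 km.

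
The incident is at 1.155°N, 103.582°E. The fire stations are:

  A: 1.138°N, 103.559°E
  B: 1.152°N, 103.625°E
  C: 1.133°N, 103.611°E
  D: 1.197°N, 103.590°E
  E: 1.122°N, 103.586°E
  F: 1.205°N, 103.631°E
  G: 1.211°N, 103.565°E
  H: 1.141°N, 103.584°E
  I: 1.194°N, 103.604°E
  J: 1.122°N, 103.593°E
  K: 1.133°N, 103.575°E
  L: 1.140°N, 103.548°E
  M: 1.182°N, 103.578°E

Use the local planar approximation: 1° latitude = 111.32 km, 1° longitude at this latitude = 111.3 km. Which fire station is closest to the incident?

H

Distances from 1.155°N, 103.582°E:
A: √((-0.017·111.32)² + (-0.023·111.3)²) = √(3.58133 + 6.55309) = 3.183 km
B: √((-0.003·111.32)² + (0.043·111.3)²) = √(0.11153 + 22.90484) = 4.798 km
C: √((-0.022·111.32)² + (0.029·111.3)²) = √(5.99780 + 10.41805) = 4.052 km
D: √((0.042·111.32)² + (0.008·111.3)²) = √(21.85974 + 0.79281) = 4.759 km
E: √((-0.033·111.32)² + (0.004·111.3)²) = √(13.49504 + 0.19820) = 3.700 km
F: √((0.050·111.32)² + (0.049·111.3)²) = √(30.98036 + 29.74284) = 7.793 km
G: √((0.056·111.32)² + (-0.017·111.3)²) = √(38.86176 + 3.58004) = 6.515 km
H: √((-0.014·111.32)² + (0.002·111.3)²) = √(2.42886 + 0.04955) = 1.574 km
I: √((0.039·111.32)² + (0.022·111.3)²) = √(18.84845 + 5.99564) = 4.984 km
J: √((-0.033·111.32)² + (0.011·111.3)²) = √(13.49504 + 1.49891) = 3.872 km
K: √((-0.022·111.32)² + (-0.007·111.3)²) = √(5.99780 + 0.60700) = 2.570 km
L: √((-0.015·111.32)² + (-0.034·111.3)²) = √(2.78823 + 14.32017) = 4.136 km
M: √((0.027·111.32)² + (-0.004·111.3)²) = √(9.03387 + 0.19820) = 3.038 km
Minimum: H at 1.574 km.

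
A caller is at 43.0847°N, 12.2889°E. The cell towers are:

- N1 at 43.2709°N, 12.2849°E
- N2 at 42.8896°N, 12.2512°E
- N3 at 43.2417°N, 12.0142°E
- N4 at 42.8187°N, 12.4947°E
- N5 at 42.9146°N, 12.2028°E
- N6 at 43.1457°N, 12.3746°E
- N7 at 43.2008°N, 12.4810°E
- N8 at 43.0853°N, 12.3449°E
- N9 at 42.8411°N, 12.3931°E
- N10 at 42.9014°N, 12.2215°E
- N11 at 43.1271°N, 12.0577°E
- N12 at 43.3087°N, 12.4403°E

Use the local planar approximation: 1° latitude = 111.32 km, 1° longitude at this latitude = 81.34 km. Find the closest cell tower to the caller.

Distances from 43.0847°N, 12.2889°E:
N1: √((0.1862·111.32)² + (-0.0040·81.34)²) = √(429.641030 + 0.105859) = 20.7303 km
N2: √((-0.1951·111.32)² + (-0.0377·81.34)²) = √(471.694632 + 9.403533) = 21.9340 km
N3: √((0.1570·111.32)² + (-0.2747·81.34)²) = √(305.453918 + 499.258715) = 28.3675 km
N4: √((-0.2660·111.32)² + (0.2058·81.34)²) = √(876.818428 + 280.219967) = 34.0153 km
N5: √((-0.1701·111.32)² + (-0.0861·81.34)²) = √(358.554372 + 49.047247) = 20.1891 km
N6: √((0.0610·111.32)² + (0.0857·81.34)²) = √(46.111162 + 48.592582) = 9.7316 km
N7: √((0.1161·111.32)² + (0.1921·81.34)²) = √(167.036290 + 244.153563) = 20.2778 km
N8: √((0.0006·111.32)² + (0.0560·81.34)²) = √(0.004461 + 20.748389) = 4.5555 km
N9: √((-0.2436·111.32)² + (0.1042·81.34)²) = √(735.361626 + 71.836270) = 28.4112 km
N10: √((-0.1833·111.32)² + (-0.0674·81.34)²) = √(416.362229 + 30.055789) = 21.1286 km
N11: √((0.0424·111.32)² + (-0.2312·81.34)²) = √(22.278098 + 353.658415) = 19.3891 km
N12: √((0.2240·111.32)² + (0.1514·81.34)²) = √(621.788137 + 151.656171) = 27.8109 km
Minimum: N8 at 4.5555 km.

N8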